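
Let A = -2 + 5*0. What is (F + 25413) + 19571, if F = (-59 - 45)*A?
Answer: 45192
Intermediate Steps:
A = -2 (A = -2 + 0 = -2)
F = 208 (F = (-59 - 45)*(-2) = -104*(-2) = 208)
(F + 25413) + 19571 = (208 + 25413) + 19571 = 25621 + 19571 = 45192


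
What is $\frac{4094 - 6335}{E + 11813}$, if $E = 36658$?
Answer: $- \frac{747}{16157} \approx -0.046234$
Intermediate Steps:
$\frac{4094 - 6335}{E + 11813} = \frac{4094 - 6335}{36658 + 11813} = - \frac{2241}{48471} = \left(-2241\right) \frac{1}{48471} = - \frac{747}{16157}$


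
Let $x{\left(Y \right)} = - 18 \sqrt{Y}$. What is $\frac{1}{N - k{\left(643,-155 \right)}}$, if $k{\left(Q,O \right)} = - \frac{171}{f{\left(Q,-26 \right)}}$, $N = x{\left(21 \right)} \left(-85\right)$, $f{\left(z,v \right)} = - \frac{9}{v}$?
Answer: $- \frac{247}{24457432} + \frac{765 \sqrt{21}}{24457432} \approx 0.00013324$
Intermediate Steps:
$N = 1530 \sqrt{21}$ ($N = - 18 \sqrt{21} \left(-85\right) = 1530 \sqrt{21} \approx 7011.3$)
$k{\left(Q,O \right)} = -494$ ($k{\left(Q,O \right)} = - \frac{171}{\left(-9\right) \frac{1}{-26}} = - \frac{171}{\left(-9\right) \left(- \frac{1}{26}\right)} = - \frac{171}{\frac{9}{26}} = \left(-171\right) \frac{26}{9} = -494$)
$\frac{1}{N - k{\left(643,-155 \right)}} = \frac{1}{1530 \sqrt{21} - -494} = \frac{1}{1530 \sqrt{21} + 494} = \frac{1}{494 + 1530 \sqrt{21}}$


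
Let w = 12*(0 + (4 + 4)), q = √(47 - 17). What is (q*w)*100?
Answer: 9600*√30 ≈ 52581.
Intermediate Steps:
q = √30 ≈ 5.4772
w = 96 (w = 12*(0 + 8) = 12*8 = 96)
(q*w)*100 = (√30*96)*100 = (96*√30)*100 = 9600*√30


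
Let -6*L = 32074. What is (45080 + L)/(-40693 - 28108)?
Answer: -119203/206403 ≈ -0.57753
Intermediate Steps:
L = -16037/3 (L = -⅙*32074 = -16037/3 ≈ -5345.7)
(45080 + L)/(-40693 - 28108) = (45080 - 16037/3)/(-40693 - 28108) = (119203/3)/(-68801) = (119203/3)*(-1/68801) = -119203/206403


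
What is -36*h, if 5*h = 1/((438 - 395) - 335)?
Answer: 9/365 ≈ 0.024658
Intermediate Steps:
h = -1/1460 (h = 1/(5*((438 - 395) - 335)) = 1/(5*(43 - 335)) = (⅕)/(-292) = (⅕)*(-1/292) = -1/1460 ≈ -0.00068493)
-36*h = -36*(-1/1460) = 9/365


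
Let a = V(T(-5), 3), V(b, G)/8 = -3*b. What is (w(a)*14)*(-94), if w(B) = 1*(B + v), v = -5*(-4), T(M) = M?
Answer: -184240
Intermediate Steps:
v = 20
V(b, G) = -24*b (V(b, G) = 8*(-3*b) = -24*b)
a = 120 (a = -24*(-5) = 120)
w(B) = 20 + B (w(B) = 1*(B + 20) = 1*(20 + B) = 20 + B)
(w(a)*14)*(-94) = ((20 + 120)*14)*(-94) = (140*14)*(-94) = 1960*(-94) = -184240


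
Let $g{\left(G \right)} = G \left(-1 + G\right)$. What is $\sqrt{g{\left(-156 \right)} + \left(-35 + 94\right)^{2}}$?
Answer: $\sqrt{27973} \approx 167.25$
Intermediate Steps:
$\sqrt{g{\left(-156 \right)} + \left(-35 + 94\right)^{2}} = \sqrt{- 156 \left(-1 - 156\right) + \left(-35 + 94\right)^{2}} = \sqrt{\left(-156\right) \left(-157\right) + 59^{2}} = \sqrt{24492 + 3481} = \sqrt{27973}$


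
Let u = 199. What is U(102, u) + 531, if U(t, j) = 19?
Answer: 550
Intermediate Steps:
U(102, u) + 531 = 19 + 531 = 550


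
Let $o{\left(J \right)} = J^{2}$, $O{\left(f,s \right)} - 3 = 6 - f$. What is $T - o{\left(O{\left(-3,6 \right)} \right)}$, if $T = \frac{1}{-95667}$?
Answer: $- \frac{13776049}{95667} \approx -144.0$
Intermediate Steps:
$O{\left(f,s \right)} = 9 - f$ ($O{\left(f,s \right)} = 3 - \left(-6 + f\right) = 9 - f$)
$T = - \frac{1}{95667} \approx -1.0453 \cdot 10^{-5}$
$T - o{\left(O{\left(-3,6 \right)} \right)} = - \frac{1}{95667} - \left(9 - -3\right)^{2} = - \frac{1}{95667} - \left(9 + 3\right)^{2} = - \frac{1}{95667} - 12^{2} = - \frac{1}{95667} - 144 = - \frac{13776049}{95667}$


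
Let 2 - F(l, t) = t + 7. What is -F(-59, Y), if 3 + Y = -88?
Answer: -86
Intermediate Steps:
Y = -91 (Y = -3 - 88 = -91)
F(l, t) = -5 - t (F(l, t) = 2 - (t + 7) = 2 - (7 + t) = 2 + (-7 - t) = -5 - t)
-F(-59, Y) = -(-5 - 1*(-91)) = -(-5 + 91) = -1*86 = -86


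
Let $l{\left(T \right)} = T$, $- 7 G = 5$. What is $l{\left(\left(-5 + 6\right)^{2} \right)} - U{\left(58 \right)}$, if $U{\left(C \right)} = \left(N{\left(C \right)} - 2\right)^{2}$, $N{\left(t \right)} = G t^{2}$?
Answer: $- \frac{283383507}{49} \approx -5.7833 \cdot 10^{6}$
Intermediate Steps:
$G = - \frac{5}{7}$ ($G = \left(- \frac{1}{7}\right) 5 = - \frac{5}{7} \approx -0.71429$)
$N{\left(t \right)} = - \frac{5 t^{2}}{7}$
$U{\left(C \right)} = \left(-2 - \frac{5 C^{2}}{7}\right)^{2}$ ($U{\left(C \right)} = \left(- \frac{5 C^{2}}{7} - 2\right)^{2} = \left(-2 - \frac{5 C^{2}}{7}\right)^{2}$)
$l{\left(\left(-5 + 6\right)^{2} \right)} - U{\left(58 \right)} = \left(-5 + 6\right)^{2} - \frac{\left(14 + 5 \cdot 58^{2}\right)^{2}}{49} = 1^{2} - \frac{\left(14 + 5 \cdot 3364\right)^{2}}{49} = 1 - \frac{\left(14 + 16820\right)^{2}}{49} = 1 - \frac{16834^{2}}{49} = 1 - \frac{1}{49} \cdot 283383556 = 1 - \frac{283383556}{49} = - \frac{283383507}{49}$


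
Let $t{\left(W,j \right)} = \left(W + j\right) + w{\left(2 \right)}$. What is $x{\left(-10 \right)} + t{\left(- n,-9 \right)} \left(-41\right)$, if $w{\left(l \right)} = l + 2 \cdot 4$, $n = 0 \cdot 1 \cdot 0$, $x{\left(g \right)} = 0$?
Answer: $-41$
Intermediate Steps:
$n = 0$ ($n = 0 \cdot 0 = 0$)
$w{\left(l \right)} = 8 + l$ ($w{\left(l \right)} = l + 8 = 8 + l$)
$t{\left(W,j \right)} = 10 + W + j$ ($t{\left(W,j \right)} = \left(W + j\right) + \left(8 + 2\right) = \left(W + j\right) + 10 = 10 + W + j$)
$x{\left(-10 \right)} + t{\left(- n,-9 \right)} \left(-41\right) = 0 + \left(10 - 0 - 9\right) \left(-41\right) = 0 + \left(10 + 0 - 9\right) \left(-41\right) = 0 + 1 \left(-41\right) = 0 - 41 = -41$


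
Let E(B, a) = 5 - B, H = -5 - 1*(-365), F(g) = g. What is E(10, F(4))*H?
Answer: -1800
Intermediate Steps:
H = 360 (H = -5 + 365 = 360)
E(10, F(4))*H = (5 - 1*10)*360 = (5 - 10)*360 = -5*360 = -1800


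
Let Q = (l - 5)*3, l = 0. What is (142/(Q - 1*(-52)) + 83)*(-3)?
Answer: -9639/37 ≈ -260.51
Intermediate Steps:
Q = -15 (Q = (0 - 5)*3 = -5*3 = -15)
(142/(Q - 1*(-52)) + 83)*(-3) = (142/(-15 - 1*(-52)) + 83)*(-3) = (142/(-15 + 52) + 83)*(-3) = (142/37 + 83)*(-3) = (3213/37)*(-3) = -9639/37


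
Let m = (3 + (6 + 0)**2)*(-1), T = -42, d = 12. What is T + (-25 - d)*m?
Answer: 1401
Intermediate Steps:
m = -39 (m = (3 + 6**2)*(-1) = (3 + 36)*(-1) = 39*(-1) = -39)
T + (-25 - d)*m = -42 + (-25 - 1*12)*(-39) = -42 + (-25 - 12)*(-39) = -42 - 37*(-39) = -42 + 1443 = 1401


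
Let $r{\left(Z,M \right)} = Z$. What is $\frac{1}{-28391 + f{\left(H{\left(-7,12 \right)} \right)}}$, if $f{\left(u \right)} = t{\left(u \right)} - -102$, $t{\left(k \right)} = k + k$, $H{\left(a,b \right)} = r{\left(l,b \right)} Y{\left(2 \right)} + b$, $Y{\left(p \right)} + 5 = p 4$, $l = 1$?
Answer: $- \frac{1}{28259} \approx -3.5387 \cdot 10^{-5}$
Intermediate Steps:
$Y{\left(p \right)} = -5 + 4 p$ ($Y{\left(p \right)} = -5 + p 4 = -5 + 4 p$)
$H{\left(a,b \right)} = 3 + b$ ($H{\left(a,b \right)} = 1 \left(-5 + 4 \cdot 2\right) + b = 1 \left(-5 + 8\right) + b = 1 \cdot 3 + b = 3 + b$)
$t{\left(k \right)} = 2 k$
$f{\left(u \right)} = 102 + 2 u$ ($f{\left(u \right)} = 2 u - -102 = 2 u + 102 = 102 + 2 u$)
$\frac{1}{-28391 + f{\left(H{\left(-7,12 \right)} \right)}} = \frac{1}{-28391 + \left(102 + 2 \left(3 + 12\right)\right)} = \frac{1}{-28391 + \left(102 + 2 \cdot 15\right)} = \frac{1}{-28391 + \left(102 + 30\right)} = \frac{1}{-28391 + 132} = \frac{1}{-28259} = - \frac{1}{28259}$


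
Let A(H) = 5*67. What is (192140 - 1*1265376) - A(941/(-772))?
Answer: -1073571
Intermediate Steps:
A(H) = 335
(192140 - 1*1265376) - A(941/(-772)) = (192140 - 1*1265376) - 1*335 = (192140 - 1265376) - 335 = -1073236 - 335 = -1073571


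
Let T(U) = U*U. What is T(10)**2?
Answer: 10000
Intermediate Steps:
T(U) = U**2
T(10)**2 = (10**2)**2 = 100**2 = 10000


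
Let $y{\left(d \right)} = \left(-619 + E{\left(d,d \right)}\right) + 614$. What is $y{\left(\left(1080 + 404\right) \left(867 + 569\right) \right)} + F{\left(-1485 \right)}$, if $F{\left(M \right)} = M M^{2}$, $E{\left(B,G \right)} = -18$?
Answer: $-3274759148$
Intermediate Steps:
$F{\left(M \right)} = M^{3}$
$y{\left(d \right)} = -23$ ($y{\left(d \right)} = \left(-619 - 18\right) + 614 = -637 + 614 = -23$)
$y{\left(\left(1080 + 404\right) \left(867 + 569\right) \right)} + F{\left(-1485 \right)} = -23 + \left(-1485\right)^{3} = -23 - 3274759125 = -3274759148$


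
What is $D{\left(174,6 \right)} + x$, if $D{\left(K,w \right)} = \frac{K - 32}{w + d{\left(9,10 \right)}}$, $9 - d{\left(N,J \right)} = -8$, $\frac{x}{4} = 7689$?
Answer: $\frac{707530}{23} \approx 30762.0$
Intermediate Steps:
$x = 30756$ ($x = 4 \cdot 7689 = 30756$)
$d{\left(N,J \right)} = 17$ ($d{\left(N,J \right)} = 9 - -8 = 9 + 8 = 17$)
$D{\left(K,w \right)} = \frac{-32 + K}{17 + w}$ ($D{\left(K,w \right)} = \frac{K - 32}{w + 17} = \frac{-32 + K}{17 + w}$)
$D{\left(174,6 \right)} + x = \frac{-32 + 174}{17 + 6} + 30756 = \frac{1}{23} \cdot 142 + 30756 = \frac{142}{23} + 30756 = \frac{707530}{23}$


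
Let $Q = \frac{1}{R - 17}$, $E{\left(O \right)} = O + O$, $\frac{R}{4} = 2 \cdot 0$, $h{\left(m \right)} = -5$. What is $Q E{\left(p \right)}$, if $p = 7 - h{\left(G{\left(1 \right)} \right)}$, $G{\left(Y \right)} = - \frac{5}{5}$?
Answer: $- \frac{24}{17} \approx -1.4118$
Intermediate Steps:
$G{\left(Y \right)} = -1$ ($G{\left(Y \right)} = \left(-5\right) \frac{1}{5} = -1$)
$R = 0$ ($R = 4 \cdot 2 \cdot 0 = 4 \cdot 0 = 0$)
$p = 12$ ($p = 7 - -5 = 7 + 5 = 12$)
$E{\left(O \right)} = 2 O$
$Q = - \frac{1}{17}$ ($Q = \frac{1}{0 - 17} = \frac{1}{-17} = - \frac{1}{17} \approx -0.058824$)
$Q E{\left(p \right)} = - \frac{2 \cdot 12}{17} = \left(- \frac{1}{17}\right) 24 = - \frac{24}{17}$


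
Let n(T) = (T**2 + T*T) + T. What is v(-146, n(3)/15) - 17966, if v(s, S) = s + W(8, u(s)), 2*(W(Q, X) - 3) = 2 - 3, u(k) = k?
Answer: -36219/2 ≈ -18110.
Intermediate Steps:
W(Q, X) = 5/2 (W(Q, X) = 3 + (2 - 3)/2 = 3 + (1/2)*(-1) = 3 - 1/2 = 5/2)
n(T) = T + 2*T**2 (n(T) = (T**2 + T**2) + T = 2*T**2 + T = T + 2*T**2)
v(s, S) = 5/2 + s (v(s, S) = s + 5/2 = 5/2 + s)
v(-146, n(3)/15) - 17966 = (5/2 - 146) - 17966 = -287/2 - 17966 = -36219/2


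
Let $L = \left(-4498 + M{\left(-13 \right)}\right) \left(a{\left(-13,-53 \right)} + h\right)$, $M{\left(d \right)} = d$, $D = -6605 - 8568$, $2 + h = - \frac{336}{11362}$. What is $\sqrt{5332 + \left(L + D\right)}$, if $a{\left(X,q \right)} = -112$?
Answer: $\frac{\sqrt{96352721549}}{437} \approx 710.31$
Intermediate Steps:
$h = - \frac{11530}{5681}$ ($h = -2 - \frac{336}{11362} = -2 - \frac{168}{5681} = - \frac{11530}{5681} \approx -2.0296$)
$D = -15173$ ($D = -6605 - 8568 = -15173$)
$L = \frac{224787294}{437}$ ($L = \left(-4498 - 13\right) \left(-112 - \frac{11530}{5681}\right) = \left(-4511\right) \left(- \frac{647802}{5681}\right) = \frac{224787294}{437} \approx 5.1439 \cdot 10^{5}$)
$\sqrt{5332 + \left(L + D\right)} = \sqrt{5332 + \left(\frac{224787294}{437} - 15173\right)} = \sqrt{5332 + \frac{218156693}{437}} = \sqrt{\frac{220486777}{437}} = \frac{\sqrt{96352721549}}{437}$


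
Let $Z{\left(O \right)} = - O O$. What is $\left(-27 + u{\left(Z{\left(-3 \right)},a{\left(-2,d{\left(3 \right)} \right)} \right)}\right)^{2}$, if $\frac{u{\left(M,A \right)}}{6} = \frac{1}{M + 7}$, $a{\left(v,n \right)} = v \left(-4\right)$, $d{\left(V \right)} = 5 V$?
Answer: $900$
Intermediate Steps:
$a{\left(v,n \right)} = - 4 v$
$Z{\left(O \right)} = - O^{2}$
$u{\left(M,A \right)} = \frac{6}{7 + M}$ ($u{\left(M,A \right)} = \frac{6}{M + 7} = \frac{6}{7 + M}$)
$\left(-27 + u{\left(Z{\left(-3 \right)},a{\left(-2,d{\left(3 \right)} \right)} \right)}\right)^{2} = \left(-27 + \frac{6}{7 - \left(-3\right)^{2}}\right)^{2} = \left(-27 + \frac{6}{7 - 9}\right)^{2} = \left(-27 + \frac{6}{-2}\right)^{2} = \left(-27 + 6 \left(- \frac{1}{2}\right)\right)^{2} = \left(-27 - 3\right)^{2} = \left(-30\right)^{2} = 900$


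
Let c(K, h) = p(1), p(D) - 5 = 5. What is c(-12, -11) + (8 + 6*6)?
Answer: 54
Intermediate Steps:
p(D) = 10 (p(D) = 5 + 5 = 10)
c(K, h) = 10
c(-12, -11) + (8 + 6*6) = 10 + (8 + 6*6) = 10 + (8 + 36) = 10 + 44 = 54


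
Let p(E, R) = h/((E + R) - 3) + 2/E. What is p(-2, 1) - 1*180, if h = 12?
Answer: -184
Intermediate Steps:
p(E, R) = 2/E + 12/(-3 + E + R) (p(E, R) = 12/((E + R) - 3) + 2/E = 12/(-3 + E + R) + 2/E = 2/E + 12/(-3 + E + R))
p(-2, 1) - 1*180 = 2*(-3 + 1 + 7*(-2))/(-2*(-3 - 2 + 1)) - 1*180 = 2*(-½)*(-3 + 1 - 14)/(-4) - 180 = 2*(-½)*(-¼)*(-16) - 180 = -4 - 180 = -184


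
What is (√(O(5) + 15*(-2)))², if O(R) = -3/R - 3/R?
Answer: -156/5 ≈ -31.200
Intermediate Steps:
O(R) = -6/R
(√(O(5) + 15*(-2)))² = (√(-6/5 + 15*(-2)))² = (√(-6*⅕ - 30))² = (√(-6/5 - 30))² = (√(-156/5))² = (2*I*√195/5)² = -156/5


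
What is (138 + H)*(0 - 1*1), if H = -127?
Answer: -11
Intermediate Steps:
(138 + H)*(0 - 1*1) = (138 - 127)*(0 - 1*1) = 11*(0 - 1) = 11*(-1) = -11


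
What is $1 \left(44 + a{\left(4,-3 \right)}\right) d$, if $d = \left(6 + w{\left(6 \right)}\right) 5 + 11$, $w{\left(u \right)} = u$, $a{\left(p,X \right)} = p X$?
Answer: $2272$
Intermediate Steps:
$a{\left(p,X \right)} = X p$
$d = 71$ ($d = \left(6 + 6\right) 5 + 11 = 12 \cdot 5 + 11 = 60 + 11 = 71$)
$1 \left(44 + a{\left(4,-3 \right)}\right) d = 1 \left(44 - 12\right) 71 = 1 \cdot 32 \cdot 71 = 32 \cdot 71 = 2272$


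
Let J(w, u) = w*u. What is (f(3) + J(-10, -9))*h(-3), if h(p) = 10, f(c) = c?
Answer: 930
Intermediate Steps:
J(w, u) = u*w
(f(3) + J(-10, -9))*h(-3) = (3 - 9*(-10))*10 = (3 + 90)*10 = 93*10 = 930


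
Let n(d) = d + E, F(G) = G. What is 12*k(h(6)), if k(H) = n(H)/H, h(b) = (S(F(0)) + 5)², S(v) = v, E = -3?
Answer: 264/25 ≈ 10.560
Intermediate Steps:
n(d) = -3 + d (n(d) = d - 3 = -3 + d)
h(b) = 25 (h(b) = (0 + 5)² = 5² = 25)
k(H) = (-3 + H)/H
12*k(h(6)) = 12*((-3 + 25)/25) = 12*((1/25)*22) = 12*(22/25) = 264/25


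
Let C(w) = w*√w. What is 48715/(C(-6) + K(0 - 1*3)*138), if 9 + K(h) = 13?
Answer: 224089/2541 + 9743*I*√6/10164 ≈ 88.189 + 2.348*I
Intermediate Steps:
C(w) = w^(3/2)
K(h) = 4 (K(h) = -9 + 13 = 4)
48715/(C(-6) + K(0 - 1*3)*138) = 48715/((-6)^(3/2) + 4*138) = 48715/(-6*I*√6 + 552) = 48715/(552 - 6*I*√6)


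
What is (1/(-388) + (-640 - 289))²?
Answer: 129926365209/150544 ≈ 8.6305e+5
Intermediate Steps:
(1/(-388) + (-640 - 289))² = (-1/388 - 929)² = (-360453/388)² = 129926365209/150544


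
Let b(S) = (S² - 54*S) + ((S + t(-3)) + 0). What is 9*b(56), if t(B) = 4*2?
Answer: 1584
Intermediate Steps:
t(B) = 8
b(S) = 8 + S² - 53*S (b(S) = (S² - 54*S) + ((S + 8) + 0) = (S² - 54*S) + ((8 + S) + 0) = (S² - 54*S) + (8 + S) = 8 + S² - 53*S)
9*b(56) = 9*(8 + 56² - 53*56) = 9*(8 + 3136 - 2968) = 9*176 = 1584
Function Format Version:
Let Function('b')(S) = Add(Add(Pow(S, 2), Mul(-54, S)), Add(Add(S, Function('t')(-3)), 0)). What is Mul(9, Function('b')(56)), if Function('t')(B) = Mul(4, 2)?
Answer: 1584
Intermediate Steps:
Function('t')(B) = 8
Function('b')(S) = Add(8, Pow(S, 2), Mul(-53, S)) (Function('b')(S) = Add(Add(Pow(S, 2), Mul(-54, S)), Add(Add(S, 8), 0)) = Add(Add(Pow(S, 2), Mul(-54, S)), Add(Add(8, S), 0)) = Add(Add(Pow(S, 2), Mul(-54, S)), Add(8, S)) = Add(8, Pow(S, 2), Mul(-53, S)))
Mul(9, Function('b')(56)) = Mul(9, Add(8, Pow(56, 2), Mul(-53, 56))) = Mul(9, Add(8, 3136, -2968)) = Mul(9, 176) = 1584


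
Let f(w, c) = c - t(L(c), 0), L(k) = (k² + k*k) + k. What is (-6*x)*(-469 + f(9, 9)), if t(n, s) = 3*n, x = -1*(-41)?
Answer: 239358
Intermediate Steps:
L(k) = k + 2*k² (L(k) = (k² + k²) + k = 2*k² + k = k + 2*k²)
x = 41
f(w, c) = c - 3*c*(1 + 2*c)
(-6*x)*(-469 + f(9, 9)) = (-6*41)*(-469 + 2*9*(-1 - 3*9)) = -246*(-469 + 2*9*(-1 - 27)) = -246*(-469 + 2*9*(-28)) = -246*(-469 - 504) = -246*(-973) = 239358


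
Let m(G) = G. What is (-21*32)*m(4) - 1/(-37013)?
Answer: -99490943/37013 ≈ -2688.0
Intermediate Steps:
(-21*32)*m(4) - 1/(-37013) = -21*32*4 - 1/(-37013) = -672*4 - 1*(-1/37013) = -2688 + 1/37013 = -99490943/37013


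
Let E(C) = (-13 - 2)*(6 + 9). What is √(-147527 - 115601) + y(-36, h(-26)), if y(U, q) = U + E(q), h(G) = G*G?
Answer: -261 + 2*I*√65782 ≈ -261.0 + 512.96*I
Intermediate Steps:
E(C) = -225 (E(C) = -15*15 = -225)
h(G) = G²
y(U, q) = -225 + U (y(U, q) = U - 225 = -225 + U)
√(-147527 - 115601) + y(-36, h(-26)) = √(-147527 - 115601) + (-225 - 36) = √(-263128) - 261 = 2*I*√65782 - 261 = -261 + 2*I*√65782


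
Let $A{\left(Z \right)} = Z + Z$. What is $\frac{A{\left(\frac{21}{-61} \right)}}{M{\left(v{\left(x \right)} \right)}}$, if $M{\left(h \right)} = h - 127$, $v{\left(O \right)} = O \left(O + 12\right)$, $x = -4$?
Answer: $\frac{14}{3233} \approx 0.0043303$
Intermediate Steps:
$v{\left(O \right)} = O \left(12 + O\right)$
$M{\left(h \right)} = -127 + h$
$A{\left(Z \right)} = 2 Z$
$\frac{A{\left(\frac{21}{-61} \right)}}{M{\left(v{\left(x \right)} \right)}} = \frac{2 \frac{21}{-61}}{-127 - 4 \left(12 - 4\right)} = \frac{2 \cdot 21 \left(- \frac{1}{61}\right)}{-127 - 32} = \frac{2 \left(- \frac{21}{61}\right)}{-127 - 32} = - \frac{42}{61 \left(-159\right)} = \left(- \frac{42}{61}\right) \left(- \frac{1}{159}\right) = \frac{14}{3233}$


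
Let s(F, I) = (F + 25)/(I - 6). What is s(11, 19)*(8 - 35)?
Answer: -972/13 ≈ -74.769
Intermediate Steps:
s(F, I) = (25 + F)/(-6 + I)
s(11, 19)*(8 - 35) = ((25 + 11)/(-6 + 19))*(8 - 35) = (36/13)*(-27) = -972/13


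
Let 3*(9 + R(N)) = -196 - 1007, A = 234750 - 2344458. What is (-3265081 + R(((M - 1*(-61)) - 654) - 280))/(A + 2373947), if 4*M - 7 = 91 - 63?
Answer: -3265491/264239 ≈ -12.358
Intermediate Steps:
M = 35/4 (M = 7/4 + (91 - 63)/4 = 7/4 + (¼)*28 = 7/4 + 7 = 35/4 ≈ 8.7500)
A = -2109708
R(N) = -410 (R(N) = -9 + (-196 - 1007)/3 = -9 + (⅓)*(-1203) = -9 - 401 = -410)
(-3265081 + R(((M - 1*(-61)) - 654) - 280))/(A + 2373947) = (-3265081 - 410)/(-2109708 + 2373947) = -3265491/264239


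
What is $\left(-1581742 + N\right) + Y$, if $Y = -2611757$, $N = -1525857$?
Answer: $-5719356$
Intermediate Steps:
$\left(-1581742 + N\right) + Y = \left(-1581742 - 1525857\right) - 2611757 = -3107599 - 2611757 = -5719356$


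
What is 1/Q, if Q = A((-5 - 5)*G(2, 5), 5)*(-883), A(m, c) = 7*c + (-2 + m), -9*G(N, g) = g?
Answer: -9/306401 ≈ -2.9373e-5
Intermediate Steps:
G(N, g) = -g/9
A(m, c) = -2 + m + 7*c
Q = -306401/9 (Q = (-2 + (-5 - 5)*(-⅑*5) + 7*5)*(-883) = (-2 - 10*(-5/9) + 35)*(-883) = (-2 + 50/9 + 35)*(-883) = (347/9)*(-883) = -306401/9 ≈ -34045.)
1/Q = 1/(-306401/9) = -9/306401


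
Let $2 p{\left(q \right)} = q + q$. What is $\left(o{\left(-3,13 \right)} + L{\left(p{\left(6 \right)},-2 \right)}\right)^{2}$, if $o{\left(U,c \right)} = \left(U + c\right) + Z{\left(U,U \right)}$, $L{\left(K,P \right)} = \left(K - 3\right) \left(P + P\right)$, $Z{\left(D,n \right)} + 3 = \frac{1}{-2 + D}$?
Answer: $\frac{676}{25} \approx 27.04$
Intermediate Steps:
$Z{\left(D,n \right)} = -3 + \frac{1}{-2 + D}$
$p{\left(q \right)} = q$ ($p{\left(q \right)} = \frac{q + q}{2} = \frac{2 q}{2} = q$)
$L{\left(K,P \right)} = 2 P \left(-3 + K\right)$ ($L{\left(K,P \right)} = \left(-3 + K\right) 2 P = 2 P \left(-3 + K\right)$)
$o{\left(U,c \right)} = U + c + \frac{7 - 3 U}{-2 + U}$ ($o{\left(U,c \right)} = \left(U + c\right) + \frac{7 - 3 U}{-2 + U} = U + c + \frac{7 - 3 U}{-2 + U}$)
$\left(o{\left(-3,13 \right)} + L{\left(p{\left(6 \right)},-2 \right)}\right)^{2} = \left(\frac{7 - -9 + \left(-2 - 3\right) \left(-3 + 13\right)}{-2 - 3} + 2 \left(-2\right) \left(-3 + 6\right)\right)^{2} = \left(\frac{7 + 9 - 50}{-5} + 2 \left(-2\right) 3\right)^{2} = \left(- \frac{7 + 9 - 50}{5} - 12\right)^{2} = \left(\left(- \frac{1}{5}\right) \left(-34\right) - 12\right)^{2} = \left(\frac{34}{5} - 12\right)^{2} = \left(- \frac{26}{5}\right)^{2} = \frac{676}{25}$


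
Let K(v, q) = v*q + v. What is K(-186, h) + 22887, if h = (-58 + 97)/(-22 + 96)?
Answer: 836310/37 ≈ 22603.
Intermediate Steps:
h = 39/74 ≈ 0.52703
K(v, q) = v + q*v (K(v, q) = q*v + v = v + q*v)
K(-186, h) + 22887 = -186*(1 + 39/74) + 22887 = -186*113/74 + 22887 = -10509/37 + 22887 = 836310/37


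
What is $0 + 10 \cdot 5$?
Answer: $50$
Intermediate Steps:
$0 + 10 \cdot 5 = 0 + 50 = 50$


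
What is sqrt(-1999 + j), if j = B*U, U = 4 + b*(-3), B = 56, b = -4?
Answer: I*sqrt(1103) ≈ 33.211*I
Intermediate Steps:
U = 16 (U = 4 - 4*(-3) = 4 + 12 = 16)
j = 896 (j = 56*16 = 896)
sqrt(-1999 + j) = sqrt(-1999 + 896) = sqrt(-1103) = I*sqrt(1103)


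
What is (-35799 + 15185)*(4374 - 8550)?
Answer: 86084064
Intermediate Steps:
(-35799 + 15185)*(4374 - 8550) = -20614*(-4176) = 86084064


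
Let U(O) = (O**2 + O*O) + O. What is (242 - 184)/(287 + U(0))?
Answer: 58/287 ≈ 0.20209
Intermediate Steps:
U(O) = O + 2*O**2 (U(O) = (O**2 + O**2) + O = 2*O**2 + O = O + 2*O**2)
(242 - 184)/(287 + U(0)) = (242 - 184)/(287 + 0*(1 + 2*0)) = 58/(287 + 0*(1 + 0)) = 58/(287 + 0*1) = 58/(287 + 0) = 58/287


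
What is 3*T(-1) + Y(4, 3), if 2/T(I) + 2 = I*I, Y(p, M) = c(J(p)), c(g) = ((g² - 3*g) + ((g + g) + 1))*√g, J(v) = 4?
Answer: 20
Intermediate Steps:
c(g) = √g*(1 + g² - g) (c(g) = ((g² - 3*g) + (2*g + 1))*√g = ((g² - 3*g) + (1 + 2*g))*√g = (1 + g² - g)*√g = √g*(1 + g² - g))
Y(p, M) = 26 (Y(p, M) = √4*(1 + 4² - 1*4) = 2*(1 + 16 - 4) = 2*13 = 26)
T(I) = 2/(-2 + I²) (T(I) = 2/(-2 + I*I) = 2/(-2 + I²))
3*T(-1) + Y(4, 3) = 3*(2/(-2 + (-1)²)) + 26 = 3*(2/(-2 + 1)) + 26 = 3*(2/(-1)) + 26 = 3*(2*(-1)) + 26 = 3*(-2) + 26 = -6 + 26 = 20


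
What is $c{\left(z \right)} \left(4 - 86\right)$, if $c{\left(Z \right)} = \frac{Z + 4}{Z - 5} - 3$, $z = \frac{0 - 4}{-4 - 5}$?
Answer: $326$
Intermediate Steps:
$z = \frac{4}{9}$ ($z = - \frac{4}{-9} = \left(-4\right) \left(- \frac{1}{9}\right) = \frac{4}{9} \approx 0.44444$)
$c{\left(Z \right)} = -3 + \frac{4 + Z}{-5 + Z}$ ($c{\left(Z \right)} = \frac{4 + Z}{-5 + Z} - 3 = -3 + \frac{4 + Z}{-5 + Z}$)
$c{\left(z \right)} \left(4 - 86\right) = \frac{19 - \frac{8}{9}}{-5 + \frac{4}{9}} \left(4 - 86\right) = \frac{19 - \frac{8}{9}}{- \frac{41}{9}} \left(4 - 86\right) = \left(- \frac{9}{41}\right) \frac{163}{9} \left(-82\right) = \left(- \frac{163}{41}\right) \left(-82\right) = 326$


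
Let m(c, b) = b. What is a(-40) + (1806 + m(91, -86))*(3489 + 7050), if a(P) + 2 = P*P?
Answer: 18128678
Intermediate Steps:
a(P) = -2 + P² (a(P) = -2 + P*P = -2 + P²)
a(-40) + (1806 + m(91, -86))*(3489 + 7050) = (-2 + (-40)²) + (1806 - 86)*(3489 + 7050) = (-2 + 1600) + 1720*10539 = 1598 + 18127080 = 18128678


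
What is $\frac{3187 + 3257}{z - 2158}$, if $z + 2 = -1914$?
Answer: $- \frac{1074}{679} \approx -1.5817$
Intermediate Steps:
$z = -1916$ ($z = -2 - 1914 = -1916$)
$\frac{3187 + 3257}{z - 2158} = \frac{3187 + 3257}{-1916 - 2158} = \frac{6444}{-4074} = 6444 \left(- \frac{1}{4074}\right) = - \frac{1074}{679}$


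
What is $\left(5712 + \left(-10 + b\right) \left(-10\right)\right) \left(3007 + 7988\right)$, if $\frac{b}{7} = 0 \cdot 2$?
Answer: $63902940$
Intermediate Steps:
$b = 0$ ($b = 7 \cdot 0 \cdot 2 = 7 \cdot 0 = 0$)
$\left(5712 + \left(-10 + b\right) \left(-10\right)\right) \left(3007 + 7988\right) = \left(5712 + \left(-10 + 0\right) \left(-10\right)\right) \left(3007 + 7988\right) = \left(5712 - -100\right) 10995 = \left(5712 + 100\right) 10995 = 5812 \cdot 10995 = 63902940$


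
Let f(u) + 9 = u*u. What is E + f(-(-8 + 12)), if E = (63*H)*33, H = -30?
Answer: -62363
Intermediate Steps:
f(u) = -9 + u² (f(u) = -9 + u*u = -9 + u²)
E = -62370 (E = (63*(-30))*33 = -1890*33 = -62370)
E + f(-(-8 + 12)) = -62370 + (-9 + (-(-8 + 12))²) = -62370 + (-9 + (-1*4)²) = -62370 + (-9 + (-4)²) = -62370 + (-9 + 16) = -62370 + 7 = -62363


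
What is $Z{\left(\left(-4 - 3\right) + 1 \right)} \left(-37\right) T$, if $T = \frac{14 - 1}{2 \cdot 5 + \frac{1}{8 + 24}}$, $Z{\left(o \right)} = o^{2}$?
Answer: $- \frac{184704}{107} \approx -1726.2$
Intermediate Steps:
$T = \frac{416}{321}$ ($T = \frac{13}{10 + \frac{1}{32}} = \frac{13}{\frac{321}{32}} = 13 \cdot \frac{32}{321} = \frac{416}{321} \approx 1.2959$)
$Z{\left(\left(-4 - 3\right) + 1 \right)} \left(-37\right) T = \left(\left(-4 - 3\right) + 1\right)^{2} \left(-37\right) \frac{416}{321} = \left(-7 + 1\right)^{2} \left(-37\right) \frac{416}{321} = \left(-6\right)^{2} \left(-37\right) \frac{416}{321} = 36 \left(-37\right) \frac{416}{321} = \left(-1332\right) \frac{416}{321} = - \frac{184704}{107}$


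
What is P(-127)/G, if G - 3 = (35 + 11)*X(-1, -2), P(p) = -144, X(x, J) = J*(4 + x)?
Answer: 48/91 ≈ 0.52747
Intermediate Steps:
G = -273 (G = 3 + (35 + 11)*(-2*(4 - 1)) = 3 + 46*(-2*3) = 3 + 46*(-6) = 3 - 276 = -273)
P(-127)/G = -144/(-273) = -144*(-1/273) = 48/91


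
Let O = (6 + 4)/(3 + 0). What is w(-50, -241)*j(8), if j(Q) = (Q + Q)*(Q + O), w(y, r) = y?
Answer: -27200/3 ≈ -9066.7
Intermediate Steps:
O = 10/3 ≈ 3.3333
j(Q) = 2*Q*(10/3 + Q) (j(Q) = (Q + Q)*(Q + 10/3) = (2*Q)*(10/3 + Q) = 2*Q*(10/3 + Q))
w(-50, -241)*j(8) = -100*8*(10 + 3*8)/3 = -100*8*(10 + 24)/3 = -100*8*34/3 = -50*544/3 = -27200/3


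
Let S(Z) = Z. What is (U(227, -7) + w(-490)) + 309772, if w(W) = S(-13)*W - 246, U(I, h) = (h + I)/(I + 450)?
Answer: 213861812/677 ≈ 3.1590e+5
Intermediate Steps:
U(I, h) = (I + h)/(450 + I)
w(W) = -246 - 13*W (w(W) = -13*W - 246 = -246 - 13*W)
(U(227, -7) + w(-490)) + 309772 = ((227 - 7)/(450 + 227) + (-246 - 13*(-490))) + 309772 = (220/677 + (-246 + 6370)) + 309772 = ((1/677)*220 + 6124) + 309772 = (220/677 + 6124) + 309772 = 4146168/677 + 309772 = 213861812/677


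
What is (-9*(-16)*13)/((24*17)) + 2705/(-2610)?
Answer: 31519/8874 ≈ 3.5518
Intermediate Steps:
(-9*(-16)*13)/((24*17)) + 2705/(-2610) = (144*13)/408 + 2705*(-1/2610) = 1872*(1/408) - 541/522 = 78/17 - 541/522 = 31519/8874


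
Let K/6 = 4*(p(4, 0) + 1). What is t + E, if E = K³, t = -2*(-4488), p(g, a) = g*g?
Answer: 67926288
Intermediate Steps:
p(g, a) = g²
K = 408 (K = 6*(4*(4² + 1)) = 6*(4*(16 + 1)) = 6*(4*17) = 6*68 = 408)
t = 8976
E = 67917312 (E = 408³ = 67917312)
t + E = 8976 + 67917312 = 67926288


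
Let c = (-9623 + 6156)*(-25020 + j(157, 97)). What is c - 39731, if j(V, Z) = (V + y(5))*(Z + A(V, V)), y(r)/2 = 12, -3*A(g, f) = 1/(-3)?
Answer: 231882883/9 ≈ 2.5765e+7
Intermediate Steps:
A(g, f) = 1/9 (A(g, f) = -1/3/(-3) = -1/3*(-1/3) = 1/9)
y(r) = 24 (y(r) = 2*12 = 24)
j(V, Z) = (24 + V)*(1/9 + Z) (j(V, Z) = (V + 24)*(Z + 1/9) = (24 + V)*(1/9 + Z))
c = 232240462/9 (c = (-9623 + 6156)*(-25020 + (8/3 + 24*97 + (1/9)*157 + 157*97)) = -3467*(-25020 + (8/3 + 2328 + 157/9 + 15229)) = -3467*(-25020 + 158194/9) = -3467*(-66986/9) = 232240462/9 ≈ 2.5804e+7)
c - 39731 = 232240462/9 - 39731 = 231882883/9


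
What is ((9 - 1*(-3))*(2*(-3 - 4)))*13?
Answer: -2184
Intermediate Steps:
((9 - 1*(-3))*(2*(-3 - 4)))*13 = ((9 + 3)*(2*(-7)))*13 = (12*(-14))*13 = -168*13 = -2184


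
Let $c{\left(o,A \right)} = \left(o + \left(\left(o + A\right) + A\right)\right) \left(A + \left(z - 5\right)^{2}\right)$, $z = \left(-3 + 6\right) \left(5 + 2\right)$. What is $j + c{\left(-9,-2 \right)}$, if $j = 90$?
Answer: $-5498$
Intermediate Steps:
$z = 21$ ($z = 3 \cdot 7 = 21$)
$c{\left(o,A \right)} = \left(256 + A\right) \left(2 A + 2 o\right)$ ($c{\left(o,A \right)} = \left(o + \left(\left(o + A\right) + A\right)\right) \left(A + \left(21 - 5\right)^{2}\right) = \left(o + \left(\left(A + o\right) + A\right)\right) \left(A + 16^{2}\right) = \left(o + \left(o + 2 A\right)\right) \left(A + 256\right) = \left(2 A + 2 o\right) \left(256 + A\right) = \left(256 + A\right) \left(2 A + 2 o\right)$)
$j + c{\left(-9,-2 \right)} = 90 + \left(2 \left(-2\right)^{2} + 512 \left(-2\right) + 512 \left(-9\right) + 2 \left(-2\right) \left(-9\right)\right) = 90 + \left(2 \cdot 4 - 1024 - 4608 + 36\right) = 90 + \left(8 - 1024 - 4608 + 36\right) = 90 - 5588 = -5498$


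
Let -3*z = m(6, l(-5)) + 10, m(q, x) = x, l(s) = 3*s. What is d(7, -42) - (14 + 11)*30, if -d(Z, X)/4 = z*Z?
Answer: -2390/3 ≈ -796.67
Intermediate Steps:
z = 5/3 (z = -(3*(-5) + 10)/3 = -(-15 + 10)/3 = -⅓*(-5) = 5/3 ≈ 1.6667)
d(Z, X) = -20*Z/3
d(7, -42) - (14 + 11)*30 = -20/3*7 - (14 + 11)*30 = -140/3 - 25*30 = -140/3 - 1*750 = -140/3 - 750 = -2390/3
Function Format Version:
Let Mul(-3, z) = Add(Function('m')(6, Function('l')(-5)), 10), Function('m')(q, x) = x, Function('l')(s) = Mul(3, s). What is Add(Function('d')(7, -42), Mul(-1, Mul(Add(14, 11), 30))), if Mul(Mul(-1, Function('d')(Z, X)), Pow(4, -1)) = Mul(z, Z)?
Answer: Rational(-2390, 3) ≈ -796.67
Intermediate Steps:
z = Rational(5, 3) (z = Mul(Rational(-1, 3), Add(Mul(3, -5), 10)) = Mul(Rational(-1, 3), Add(-15, 10)) = Mul(Rational(-1, 3), -5) = Rational(5, 3) ≈ 1.6667)
Function('d')(Z, X) = Mul(Rational(-20, 3), Z) (Function('d')(Z, X) = Mul(-4, Mul(Rational(5, 3), Z)) = Mul(Rational(-20, 3), Z))
Add(Function('d')(7, -42), Mul(-1, Mul(Add(14, 11), 30))) = Add(Mul(Rational(-20, 3), 7), Mul(-1, Mul(Add(14, 11), 30))) = Add(Rational(-140, 3), Mul(-1, Mul(25, 30))) = Add(Rational(-140, 3), Mul(-1, 750)) = Add(Rational(-140, 3), -750) = Rational(-2390, 3)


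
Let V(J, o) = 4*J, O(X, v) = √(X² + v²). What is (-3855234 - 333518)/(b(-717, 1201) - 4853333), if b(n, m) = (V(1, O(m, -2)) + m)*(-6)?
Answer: 4188752/4860563 ≈ 0.86178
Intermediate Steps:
b(n, m) = -24 - 6*m (b(n, m) = (4*1 + m)*(-6) = (4 + m)*(-6) = -24 - 6*m)
(-3855234 - 333518)/(b(-717, 1201) - 4853333) = (-3855234 - 333518)/((-24 - 6*1201) - 4853333) = -4188752/((-24 - 7206) - 4853333) = -4188752/(-7230 - 4853333) = -4188752/(-4860563) = -4188752*(-1/4860563) = 4188752/4860563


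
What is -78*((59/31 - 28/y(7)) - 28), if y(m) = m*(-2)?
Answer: 58266/31 ≈ 1879.5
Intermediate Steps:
y(m) = -2*m
-78*((59/31 - 28/y(7)) - 28) = -78*((59/31 - 28/((-2*7))) - 28) = -78*((59*(1/31) - 28/(-14)) - 28) = -78*((59/31 - 28*(-1/14)) - 28) = -78*((59/31 + 2) - 28) = -78*(121/31 - 28) = -78*(-747/31) = 58266/31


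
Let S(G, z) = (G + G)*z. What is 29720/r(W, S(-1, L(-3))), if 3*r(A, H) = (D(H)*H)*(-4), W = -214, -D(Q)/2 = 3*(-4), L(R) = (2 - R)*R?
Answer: -743/24 ≈ -30.958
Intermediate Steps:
L(R) = R*(2 - R)
D(Q) = 24 (D(Q) = -6*(-4) = -2*(-12) = 24)
S(G, z) = 2*G*z (S(G, z) = (2*G)*z = 2*G*z)
r(A, H) = -32*H (r(A, H) = ((24*H)*(-4))/3 = (-96*H)/3 = -32*H)
29720/r(W, S(-1, L(-3))) = 29720/((-64*(-1)*(-3*(2 - 1*(-3))))) = 29720/((-64*(-1)*(-3*(2 + 3)))) = 29720/((-64*(-1)*(-3*5))) = 29720/((-64*(-1)*(-15))) = 29720/((-32*30)) = 29720/(-960) = 29720*(-1/960) = -743/24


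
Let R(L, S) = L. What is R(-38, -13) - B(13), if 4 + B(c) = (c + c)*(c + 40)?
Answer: -1412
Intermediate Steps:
B(c) = -4 + 2*c*(40 + c) (B(c) = -4 + (c + c)*(c + 40) = -4 + (2*c)*(40 + c) = -4 + 2*c*(40 + c))
R(-38, -13) - B(13) = -38 - (-4 + 2*13² + 80*13) = -38 - (-4 + 2*169 + 1040) = -38 - (-4 + 338 + 1040) = -38 - 1*1374 = -38 - 1374 = -1412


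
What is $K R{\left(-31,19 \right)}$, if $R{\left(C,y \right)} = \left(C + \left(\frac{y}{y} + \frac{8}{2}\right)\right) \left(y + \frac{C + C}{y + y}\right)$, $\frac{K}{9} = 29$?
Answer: $- \frac{2239380}{19} \approx -1.1786 \cdot 10^{5}$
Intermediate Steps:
$K = 261$ ($K = 9 \cdot 29 = 261$)
$R{\left(C,y \right)} = \left(5 + C\right) \left(y + \frac{C}{y}\right)$ ($R{\left(C,y \right)} = \left(C + \left(1 + 8 \cdot \frac{1}{2}\right)\right) \left(y + \frac{2 C}{2 y}\right) = \left(C + \left(1 + 4\right)\right) \left(y + 2 C \frac{1}{2 y}\right) = \left(C + 5\right) \left(y + \frac{C}{y}\right) = \left(5 + C\right) \left(y + \frac{C}{y}\right)$)
$K R{\left(-31,19 \right)} = 261 \frac{\left(-31\right)^{2} + 5 \left(-31\right) + 19^{2} \left(5 - 31\right)}{19} = 261 \frac{961 - 155 + 361 \left(-26\right)}{19} = 261 \frac{961 - 155 - 9386}{19} = 261 \cdot \frac{1}{19} \left(-8580\right) = 261 \left(- \frac{8580}{19}\right) = - \frac{2239380}{19}$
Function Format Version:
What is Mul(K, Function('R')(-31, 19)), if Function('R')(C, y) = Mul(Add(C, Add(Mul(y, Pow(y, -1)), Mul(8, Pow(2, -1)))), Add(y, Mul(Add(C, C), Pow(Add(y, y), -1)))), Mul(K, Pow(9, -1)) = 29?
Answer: Rational(-2239380, 19) ≈ -1.1786e+5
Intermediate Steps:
K = 261 (K = Mul(9, 29) = 261)
Function('R')(C, y) = Mul(Add(5, C), Add(y, Mul(C, Pow(y, -1)))) (Function('R')(C, y) = Mul(Add(C, Add(1, Mul(8, Rational(1, 2)))), Add(y, Mul(Mul(2, C), Pow(Mul(2, y), -1)))) = Mul(Add(C, Add(1, 4)), Add(y, Mul(Mul(2, C), Mul(Rational(1, 2), Pow(y, -1))))) = Mul(Add(C, 5), Add(y, Mul(C, Pow(y, -1)))) = Mul(Add(5, C), Add(y, Mul(C, Pow(y, -1)))))
Mul(K, Function('R')(-31, 19)) = Mul(261, Mul(Pow(19, -1), Add(Pow(-31, 2), Mul(5, -31), Mul(Pow(19, 2), Add(5, -31))))) = Mul(261, Mul(Rational(1, 19), Add(961, -155, Mul(361, -26)))) = Mul(261, Mul(Rational(1, 19), Add(961, -155, -9386))) = Mul(261, Mul(Rational(1, 19), -8580)) = Mul(261, Rational(-8580, 19)) = Rational(-2239380, 19)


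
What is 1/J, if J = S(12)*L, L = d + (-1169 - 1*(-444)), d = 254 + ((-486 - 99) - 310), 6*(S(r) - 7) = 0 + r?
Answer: -1/12294 ≈ -8.1340e-5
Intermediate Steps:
S(r) = 7 + r/6 (S(r) = 7 + (0 + r)/6 = 7 + r/6)
d = -641 (d = 254 + (-585 - 310) = 254 - 895 = -641)
L = -1366 (L = -641 + (-1169 - 1*(-444)) = -641 + (-1169 + 444) = -641 - 725 = -1366)
J = -12294 (J = (7 + (⅙)*12)*(-1366) = (7 + 2)*(-1366) = 9*(-1366) = -12294)
1/J = 1/(-12294) = -1/12294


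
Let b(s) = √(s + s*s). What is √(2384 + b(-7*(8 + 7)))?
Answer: √(2384 + 2*√2730) ≈ 49.885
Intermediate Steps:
b(s) = √(s + s²)
√(2384 + b(-7*(8 + 7))) = √(2384 + √((-7*(8 + 7))*(1 - 7*(8 + 7)))) = √(2384 + √((-7*15)*(1 - 7*15))) = √(2384 + √(-105*(1 - 105))) = √(2384 + √(-105*(-104))) = √(2384 + √10920) = √(2384 + 2*√2730)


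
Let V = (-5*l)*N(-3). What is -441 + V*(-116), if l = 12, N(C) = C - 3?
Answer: -42201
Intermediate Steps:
N(C) = -3 + C
V = 360 (V = (-5*12)*(-3 - 3) = -60*(-6) = 360)
-441 + V*(-116) = -441 + 360*(-116) = -441 - 41760 = -42201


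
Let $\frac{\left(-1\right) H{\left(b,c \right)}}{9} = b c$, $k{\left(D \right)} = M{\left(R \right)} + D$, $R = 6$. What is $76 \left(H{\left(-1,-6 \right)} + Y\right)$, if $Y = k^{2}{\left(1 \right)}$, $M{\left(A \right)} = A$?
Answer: $-380$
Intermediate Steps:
$k{\left(D \right)} = 6 + D$
$H{\left(b,c \right)} = - 9 b c$
$Y = 49$ ($Y = \left(6 + 1\right)^{2} = 7^{2} = 49$)
$76 \left(H{\left(-1,-6 \right)} + Y\right) = 76 \left(\left(-9\right) \left(-1\right) \left(-6\right) + 49\right) = 76 \left(-54 + 49\right) = 76 \left(-5\right) = -380$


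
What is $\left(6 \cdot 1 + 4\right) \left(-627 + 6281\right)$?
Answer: $56540$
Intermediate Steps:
$\left(6 \cdot 1 + 4\right) \left(-627 + 6281\right) = \left(6 + 4\right) 5654 = 10 \cdot 5654 = 56540$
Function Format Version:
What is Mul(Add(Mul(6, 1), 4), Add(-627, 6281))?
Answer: 56540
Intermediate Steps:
Mul(Add(Mul(6, 1), 4), Add(-627, 6281)) = Mul(Add(6, 4), 5654) = Mul(10, 5654) = 56540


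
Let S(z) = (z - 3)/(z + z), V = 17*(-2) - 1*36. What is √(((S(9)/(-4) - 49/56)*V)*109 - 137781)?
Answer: I*√4696881/6 ≈ 361.2*I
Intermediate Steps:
V = -70 (V = -34 - 36 = -70)
S(z) = (-3 + z)/(2*z) (S(z) = (-3 + z)/((2*z)) = (-3 + z)*(1/(2*z)) = (-3 + z)/(2*z))
√(((S(9)/(-4) - 49/56)*V)*109 - 137781) = √(((((½)*(-3 + 9)/9)/(-4) - 49/56)*(-70))*109 - 137781) = √(((((½)*(⅑)*6)*(-¼) - 49*1/56)*(-70))*109 - 137781) = √((((⅓)*(-¼) - 7/8)*(-70))*109 - 137781) = √(((-1/12 - 7/8)*(-70))*109 - 137781) = √(-23/24*(-70)*109 - 137781) = √((805/12)*109 - 137781) = √(87745/12 - 137781) = √(-1565627/12) = I*√4696881/6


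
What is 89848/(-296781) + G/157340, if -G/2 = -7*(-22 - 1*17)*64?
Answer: -6126849896/11673880635 ≈ -0.52483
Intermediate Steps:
G = -34944 (G = -2*(-7*(-22 - 1*17))*64 = -2*(-7*(-22 - 17))*64 = -2*(-7*(-39))*64 = -546*64 = -2*17472 = -34944)
89848/(-296781) + G/157340 = 89848/(-296781) - 34944/157340 = 89848*(-1/296781) - 34944*1/157340 = -89848/296781 - 8736/39335 = -6126849896/11673880635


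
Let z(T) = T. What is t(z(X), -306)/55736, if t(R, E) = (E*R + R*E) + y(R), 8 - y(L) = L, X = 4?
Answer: -611/13934 ≈ -0.043850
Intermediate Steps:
y(L) = 8 - L
t(R, E) = 8 - R + 2*E*R (t(R, E) = (E*R + R*E) + (8 - R) = (E*R + E*R) + (8 - R) = 2*E*R + (8 - R) = 8 - R + 2*E*R)
t(z(X), -306)/55736 = (8 - 1*4 + 2*(-306)*4)/55736 = (8 - 4 - 2448)*(1/55736) = -2444*1/55736 = -611/13934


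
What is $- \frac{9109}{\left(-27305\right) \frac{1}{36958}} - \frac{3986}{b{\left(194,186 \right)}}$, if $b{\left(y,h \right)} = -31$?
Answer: $\frac{10545000812}{846455} \approx 12458.0$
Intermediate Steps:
$- \frac{9109}{\left(-27305\right) \frac{1}{36958}} - \frac{3986}{b{\left(194,186 \right)}} = - \frac{9109}{\left(-27305\right) \frac{1}{36958}} - \frac{3986}{-31} = - \frac{9109}{\left(-27305\right) \frac{1}{36958}} - - \frac{3986}{31} = - \frac{9109}{- \frac{27305}{36958}} + \frac{3986}{31} = \left(-9109\right) \left(- \frac{36958}{27305}\right) + \frac{3986}{31} = \frac{336650422}{27305} + \frac{3986}{31} = \frac{10545000812}{846455}$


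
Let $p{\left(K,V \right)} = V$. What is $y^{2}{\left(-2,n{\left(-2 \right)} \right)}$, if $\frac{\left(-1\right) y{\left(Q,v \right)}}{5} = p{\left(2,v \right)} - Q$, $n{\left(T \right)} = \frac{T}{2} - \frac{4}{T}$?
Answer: $225$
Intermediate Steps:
$n{\left(T \right)} = \frac{T}{2} - \frac{4}{T}$ ($n{\left(T \right)} = T \frac{1}{2} - \frac{4}{T} = \frac{T}{2} - \frac{4}{T}$)
$y{\left(Q,v \right)} = - 5 v + 5 Q$ ($y{\left(Q,v \right)} = - 5 \left(v - Q\right) = - 5 v + 5 Q$)
$y^{2}{\left(-2,n{\left(-2 \right)} \right)} = \left(- 5 \left(\frac{1}{2} \left(-2\right) - \frac{4}{-2}\right) + 5 \left(-2\right)\right)^{2} = \left(- 5 \left(-1 - -2\right) - 10\right)^{2} = \left(- 5 \left(-1 + 2\right) - 10\right)^{2} = \left(\left(-5\right) 1 - 10\right)^{2} = \left(-5 - 10\right)^{2} = \left(-15\right)^{2} = 225$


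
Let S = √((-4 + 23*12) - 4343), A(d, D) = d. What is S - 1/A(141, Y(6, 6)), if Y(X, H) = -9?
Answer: -1/141 + I*√4071 ≈ -0.0070922 + 63.804*I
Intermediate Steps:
S = I*√4071 (S = √((-4 + 276) - 4343) = √(272 - 4343) = √(-4071) = I*√4071 ≈ 63.804*I)
S - 1/A(141, Y(6, 6)) = I*√4071 - 1/141 = -1/141 + I*√4071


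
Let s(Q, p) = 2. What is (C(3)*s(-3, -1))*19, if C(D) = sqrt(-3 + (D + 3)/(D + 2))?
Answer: 114*I*sqrt(5)/5 ≈ 50.982*I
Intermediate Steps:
C(D) = sqrt(-3 + (3 + D)/(2 + D))
(C(3)*s(-3, -1))*19 = (sqrt((-3 - 2*3)/(2 + 3))*2)*19 = (sqrt((-3 - 6)/5)*2)*19 = (sqrt((1/5)*(-9))*2)*19 = (sqrt(-9/5)*2)*19 = ((3*I*sqrt(5)/5)*2)*19 = (6*I*sqrt(5)/5)*19 = 114*I*sqrt(5)/5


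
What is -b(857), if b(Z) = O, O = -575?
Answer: 575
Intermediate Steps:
b(Z) = -575
-b(857) = -1*(-575) = 575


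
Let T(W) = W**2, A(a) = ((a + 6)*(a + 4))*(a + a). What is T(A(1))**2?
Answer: 24010000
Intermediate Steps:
A(a) = 2*a*(4 + a)*(6 + a) (A(a) = ((6 + a)*(4 + a))*(2*a) = ((4 + a)*(6 + a))*(2*a) = 2*a*(4 + a)*(6 + a))
T(A(1))**2 = ((2*1*(24 + 1**2 + 10*1))**2)**2 = ((2*1*(24 + 1 + 10))**2)**2 = ((2*1*35)**2)**2 = (70**2)**2 = 4900**2 = 24010000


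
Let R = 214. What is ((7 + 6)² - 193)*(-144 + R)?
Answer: -1680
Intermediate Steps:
((7 + 6)² - 193)*(-144 + R) = ((7 + 6)² - 193)*(-144 + 214) = (13² - 193)*70 = (169 - 193)*70 = -24*70 = -1680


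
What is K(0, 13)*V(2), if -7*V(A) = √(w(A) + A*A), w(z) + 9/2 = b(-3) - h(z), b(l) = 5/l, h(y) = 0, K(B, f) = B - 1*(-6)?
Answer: -I*√78/7 ≈ -1.2617*I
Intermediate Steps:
K(B, f) = 6 + B (K(B, f) = B + 6 = 6 + B)
w(z) = -37/6 (w(z) = -9/2 + (5/(-3) - 1*0) = -9/2 + (5*(-⅓) + 0) = -9/2 + (-5/3 + 0) = -9/2 - 5/3 = -37/6)
V(A) = -√(-37/6 + A²)/7 (V(A) = -√(-37/6 + A*A)/7 = -√(-37/6 + A²)/7)
K(0, 13)*V(2) = (6 + 0)*(-√(-222 + 36*2²)/42) = 6*(-√(-222 + 36*4)/42) = 6*(-√(-222 + 144)/42) = 6*(-I*√78/42) = -I*√78/7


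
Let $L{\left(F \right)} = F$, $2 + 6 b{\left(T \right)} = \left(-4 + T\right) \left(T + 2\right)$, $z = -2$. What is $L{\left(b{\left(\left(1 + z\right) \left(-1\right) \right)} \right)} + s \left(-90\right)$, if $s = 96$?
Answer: $- \frac{51851}{6} \approx -8641.8$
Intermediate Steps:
$b{\left(T \right)} = - \frac{1}{3} + \frac{\left(-4 + T\right) \left(2 + T\right)}{6}$ ($b{\left(T \right)} = - \frac{1}{3} + \frac{\left(-4 + T\right) \left(T + 2\right)}{6} = - \frac{1}{3} + \frac{\left(-4 + T\right) \left(2 + T\right)}{6}$)
$L{\left(b{\left(\left(1 + z\right) \left(-1\right) \right)} \right)} + s \left(-90\right) = \left(- \frac{5}{3} - \frac{\left(1 - 2\right) \left(-1\right)}{3} + \frac{\left(\left(1 - 2\right) \left(-1\right)\right)^{2}}{6}\right) + 96 \left(-90\right) = \left(- \frac{5}{3} - \frac{\left(-1\right) \left(-1\right)}{3} + \frac{\left(\left(-1\right) \left(-1\right)\right)^{2}}{6}\right) - 8640 = \left(- \frac{5}{3} - \frac{1}{3} + \frac{1^{2}}{6}\right) - 8640 = \left(- \frac{5}{3} - \frac{1}{3} + \frac{1}{6} \cdot 1\right) - 8640 = \left(- \frac{5}{3} - \frac{1}{3} + \frac{1}{6}\right) - 8640 = - \frac{11}{6} - 8640 = - \frac{51851}{6}$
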